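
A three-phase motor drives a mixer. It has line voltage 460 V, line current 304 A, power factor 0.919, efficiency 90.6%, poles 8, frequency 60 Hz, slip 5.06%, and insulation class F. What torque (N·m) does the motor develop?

P_in = √3·V·I·cosφ = 1.732 × 460 × 304 × 0.919 = 222584 W
P_out = η·P_in = 0.906 × 222584 = 201661 W
n_s = 120×60/8 = 900 rpm; n = 900×(1−0.0506) = 854 rpm
ω = 2π×854/60 = 89.43 rad/s
τ = P_out/ω = 201661/89.43 = 2250 N·m

2250 N·m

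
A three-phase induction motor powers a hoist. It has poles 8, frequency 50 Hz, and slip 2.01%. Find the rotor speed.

735 rpm

n_s = 120f/p = 120×50/8 = 750 rpm
n = n_s(1 − s) = 750 × (1 − 0.0201) = 735 rpm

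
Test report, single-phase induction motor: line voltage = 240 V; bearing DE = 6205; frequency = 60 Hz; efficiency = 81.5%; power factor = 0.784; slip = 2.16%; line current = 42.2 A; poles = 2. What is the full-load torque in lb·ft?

P_in = V·I·cosφ = 240 × 42.2 × 0.784 = 7940 W
P_out = η·P_in = 0.815 × 7940 = 6471 W
n_s = 120×60/2 = 3600 rpm; n = 3600×(1−0.0216) = 3522 rpm
ω = 2π×3522/60 = 368.8 rad/s
τ = P_out/ω = 6471/368.8 = 17.55 N·m
In lb·ft: 17.55/1.356 = 12.9 lb·ft

12.9 lb·ft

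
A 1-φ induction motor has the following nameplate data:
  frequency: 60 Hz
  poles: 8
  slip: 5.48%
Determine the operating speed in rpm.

851 rpm

n_s = 120f/p = 120×60/8 = 900 rpm
n = n_s(1 − s) = 900 × (1 − 0.0548) = 851 rpm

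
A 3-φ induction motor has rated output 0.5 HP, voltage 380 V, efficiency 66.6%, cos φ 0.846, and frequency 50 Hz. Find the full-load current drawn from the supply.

1.01 A

P_out = 0.5 × 746 = 373 W
P_in = P_out / η = 373 / 0.666 = 560 W
I_L = P_in / (√3·V_L·cosφ) = 560 / (1.732 × 380 × 0.846) = 1.01 A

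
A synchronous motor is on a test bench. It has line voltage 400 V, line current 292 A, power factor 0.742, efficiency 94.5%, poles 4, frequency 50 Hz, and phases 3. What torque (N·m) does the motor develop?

903 N·m

P_in = √3·V·I·cosφ = 1.732 × 400 × 292 × 0.742 = 150105 W
P_out = η·P_in = 0.945 × 150105 = 141849 W
n = n_s = 120×50/4 = 1500 rpm (synchronous)
ω = 2π×1500/60 = 157.1 rad/s
τ = P_out/ω = 141849/157.1 = 903 N·m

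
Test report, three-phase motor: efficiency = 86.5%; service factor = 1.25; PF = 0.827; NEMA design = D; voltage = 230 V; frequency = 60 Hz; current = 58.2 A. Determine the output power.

P_in = √3·V·I·cosφ = 1.732 × 230 × 58.2 × 0.827 = 19174 W
P_out = η·P_in = 0.865 × 19174 = 16586 W

16.6 kW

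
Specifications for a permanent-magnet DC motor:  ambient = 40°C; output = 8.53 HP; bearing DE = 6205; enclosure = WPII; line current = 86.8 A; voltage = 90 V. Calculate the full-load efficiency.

P_out = 8.53 × 746 = 6363 W
P_in = V·I = 90 × 86.8 = 7812 W
η = P_out / P_in = 6363 / 7812 = 0.815 = 81.5%

81.5 %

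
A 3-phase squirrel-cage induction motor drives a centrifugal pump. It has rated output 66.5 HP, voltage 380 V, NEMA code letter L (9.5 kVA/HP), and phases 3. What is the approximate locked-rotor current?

S_LR = 9.5 × 66.5 = 631.75 kVA
I_LR = S_LR/(√3·V_L) = 631750/(1.732×380) = 960 A

960 A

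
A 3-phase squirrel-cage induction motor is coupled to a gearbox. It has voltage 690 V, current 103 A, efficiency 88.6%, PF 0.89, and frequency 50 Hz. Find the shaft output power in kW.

P_in = √3·V·I·cosφ = 1.732 × 690 × 103 × 0.89 = 109553 W
P_out = η·P_in = 0.886 × 109553 = 97064 W

97.1 kW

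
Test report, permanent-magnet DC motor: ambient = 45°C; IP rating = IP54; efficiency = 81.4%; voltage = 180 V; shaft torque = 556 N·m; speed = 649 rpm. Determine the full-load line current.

258 A

ω = 2π×649/60 = 67.96 rad/s; P_out = τω = 556 × 67.96 = 37786 W
P_in = P_out / η = 37786 / 0.814 = 46420 W
I = P_in / V = 46420 / 180 = 258 A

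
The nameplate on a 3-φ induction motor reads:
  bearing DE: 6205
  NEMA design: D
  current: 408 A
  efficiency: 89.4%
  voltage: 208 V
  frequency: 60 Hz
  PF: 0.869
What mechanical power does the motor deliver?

P_in = √3·V·I·cosφ = 1.732 × 208 × 408 × 0.869 = 127729 W
P_out = η·P_in = 0.894 × 127729 = 114190 W

114 kW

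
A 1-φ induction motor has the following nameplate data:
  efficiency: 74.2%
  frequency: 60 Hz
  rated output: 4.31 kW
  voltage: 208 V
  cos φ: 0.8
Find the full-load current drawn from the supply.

34.9 A

P_out = 4.31 kW = 4310 W
P_in = P_out / η = 4310 / 0.742 = 5809 W
I = P_in / (V·cosφ) = 5809 / (208 × 0.8) = 34.9 A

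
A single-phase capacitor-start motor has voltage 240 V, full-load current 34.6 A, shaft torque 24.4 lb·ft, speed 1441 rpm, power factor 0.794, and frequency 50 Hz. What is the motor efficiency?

75.7 %

τ = 24.4 lb·ft × 1.356 = 33.09 N·m
ω = 2π × 1441/60 = 150.9 rad/s; P_out = τω = 33.09 × 150.9 = 4993 W
P_in = V·I·cosφ = 240 × 34.6 × 0.794 = 6593 W
η = P_out / P_in = 4993 / 6593 = 0.757 = 75.7%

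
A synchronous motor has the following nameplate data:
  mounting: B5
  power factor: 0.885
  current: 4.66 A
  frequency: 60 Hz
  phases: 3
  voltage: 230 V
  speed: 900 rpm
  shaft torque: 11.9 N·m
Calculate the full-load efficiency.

ω = 2π × 900/60 = 94.25 rad/s; P_out = τω = 11.9 × 94.25 = 1122 W
P_in = √3·V_L·I_L·cosφ = 1.732 × 230 × 4.66 × 0.885 = 1643 W
η = P_out / P_in = 1122 / 1643 = 0.683 = 68.3%

68.3 %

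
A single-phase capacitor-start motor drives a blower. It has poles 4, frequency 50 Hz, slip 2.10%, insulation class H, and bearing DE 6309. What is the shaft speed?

1468 rpm

n_s = 120f/p = 120×50/4 = 1500 rpm
n = n_s(1 − s) = 1500 × (1 − 0.021) = 1468 rpm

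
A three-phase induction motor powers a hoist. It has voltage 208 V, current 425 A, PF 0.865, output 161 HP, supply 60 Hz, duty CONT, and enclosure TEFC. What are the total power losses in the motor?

P_in = √3·V·I·cosφ = 1.732×208×425×0.865 = 132439 W
P_out = 161×746 = 120106 W
Losses = P_in − P_out = 132439 − 120106 = 12333 W

12.3 kW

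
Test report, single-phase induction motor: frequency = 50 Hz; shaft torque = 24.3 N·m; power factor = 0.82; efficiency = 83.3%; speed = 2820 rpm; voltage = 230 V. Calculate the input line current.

45.7 A

ω = 2π×2820/60 = 295.3 rad/s; P_out = τω = 24.3 × 295.3 = 7176 W
P_in = P_out / η = 7176 / 0.833 = 8615 W
I = P_in / (V·cosφ) = 8615 / (230 × 0.82) = 45.7 A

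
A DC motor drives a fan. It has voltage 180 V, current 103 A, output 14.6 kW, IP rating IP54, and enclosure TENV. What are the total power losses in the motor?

P_in = V·I = 180×103 = 18540 W
P_out = 14600 W
Losses = P_in − P_out = 18540 − 14600 = 3940 W

3940 W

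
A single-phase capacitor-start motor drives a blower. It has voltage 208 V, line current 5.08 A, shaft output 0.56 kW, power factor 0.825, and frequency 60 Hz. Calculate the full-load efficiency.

P_out = 0.56 kW = 560 W
P_in = V·I·cosφ = 208 × 5.08 × 0.825 = 872 W
η = P_out / P_in = 560 / 872 = 0.642 = 64.2%

64.2 %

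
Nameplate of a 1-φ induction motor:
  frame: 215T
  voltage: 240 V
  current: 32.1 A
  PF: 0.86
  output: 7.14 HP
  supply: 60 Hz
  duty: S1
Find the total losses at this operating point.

1300 W

P_in = V·I·cosφ = 240×32.1×0.86 = 6625 W
P_out = 7.14×746 = 5326 W
Losses = P_in − P_out = 6625 − 5326 = 1299 W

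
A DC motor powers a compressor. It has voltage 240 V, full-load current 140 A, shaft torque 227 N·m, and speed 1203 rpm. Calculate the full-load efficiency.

ω = 2π × 1203/60 = 126 rad/s; P_out = τω = 227 × 126 = 28602 W
P_in = V·I = 240 × 140 = 33600 W
η = P_out / P_in = 28602 / 33600 = 0.851 = 85.1%

85.1 %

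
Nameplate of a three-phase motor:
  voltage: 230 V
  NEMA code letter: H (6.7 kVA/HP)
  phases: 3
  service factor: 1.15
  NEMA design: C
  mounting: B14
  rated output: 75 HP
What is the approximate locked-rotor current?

1260 A

S_LR = 6.7 × 75 = 502.5 kVA
I_LR = S_LR/(√3·V_L) = 502500/(1.732×230) = 1260 A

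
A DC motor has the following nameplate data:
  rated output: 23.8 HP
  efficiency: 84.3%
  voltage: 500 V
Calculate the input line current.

42.1 A

P_out = 23.8 × 746 = 17755 W
P_in = P_out / η = 17755 / 0.843 = 21062 W
I = P_in / V = 21062 / 500 = 42.1 A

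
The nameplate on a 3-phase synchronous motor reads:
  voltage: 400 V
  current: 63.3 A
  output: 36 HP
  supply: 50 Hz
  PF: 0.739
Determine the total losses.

5550 W

P_in = √3·V·I·cosφ = 1.732×400×63.3×0.739 = 32408 W
P_out = 36×746 = 26856 W
Losses = P_in − P_out = 32408 − 26856 = 5552 W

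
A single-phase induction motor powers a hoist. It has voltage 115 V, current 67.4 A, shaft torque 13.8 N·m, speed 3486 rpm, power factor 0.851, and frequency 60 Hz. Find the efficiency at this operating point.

ω = 2π × 3486/60 = 365.1 rad/s; P_out = τω = 13.8 × 365.1 = 5038 W
P_in = V·I·cosφ = 115 × 67.4 × 0.851 = 6596 W
η = P_out / P_in = 5038 / 6596 = 0.764 = 76.4%

76.4 %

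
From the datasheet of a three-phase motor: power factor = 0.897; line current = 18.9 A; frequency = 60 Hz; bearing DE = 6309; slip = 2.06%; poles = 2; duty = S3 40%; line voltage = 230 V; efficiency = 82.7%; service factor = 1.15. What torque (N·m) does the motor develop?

15.1 N·m

P_in = √3·V·I·cosφ = 1.732 × 230 × 18.9 × 0.897 = 6754 W
P_out = η·P_in = 0.827 × 6754 = 5586 W
n_s = 120×60/2 = 3600 rpm; n = 3600×(1−0.0206) = 3526 rpm
ω = 2π×3526/60 = 369.2 rad/s
τ = P_out/ω = 5586/369.2 = 15.1 N·m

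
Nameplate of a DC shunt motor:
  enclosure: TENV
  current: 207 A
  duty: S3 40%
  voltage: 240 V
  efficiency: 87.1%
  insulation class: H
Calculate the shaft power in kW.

43.3 kW

P_in = V·I = 240 × 207 = 49680 W
P_out = η·P_in = 0.871 × 49680 = 43271 W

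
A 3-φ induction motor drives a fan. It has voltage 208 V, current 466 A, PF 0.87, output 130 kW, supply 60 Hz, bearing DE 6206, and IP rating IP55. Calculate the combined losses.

16.1 kW

P_in = √3·V·I·cosφ = 1.732×208×466×0.87 = 146055 W
P_out = 130000 W
Losses = P_in − P_out = 146055 − 130000 = 16055 W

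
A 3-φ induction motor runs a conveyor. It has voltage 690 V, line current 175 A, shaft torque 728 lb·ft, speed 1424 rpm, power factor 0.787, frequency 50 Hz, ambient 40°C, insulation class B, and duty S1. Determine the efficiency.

τ = 728 lb·ft × 1.356 = 987.2 N·m
ω = 2π × 1424/60 = 149.1 rad/s; P_out = τω = 987.2 × 149.1 = 147192 W
P_in = √3·V_L·I_L·cosφ = 1.732 × 690 × 175 × 0.787 = 164592 W
η = P_out / P_in = 147192 / 164592 = 0.894 = 89.4%

89.4 %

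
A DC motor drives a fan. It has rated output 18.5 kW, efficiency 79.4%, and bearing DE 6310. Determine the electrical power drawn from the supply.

23.3 kW

P_out = 18500 W
P_in = P_out/η = 18500/0.794 = 23300 W = 23.3 kW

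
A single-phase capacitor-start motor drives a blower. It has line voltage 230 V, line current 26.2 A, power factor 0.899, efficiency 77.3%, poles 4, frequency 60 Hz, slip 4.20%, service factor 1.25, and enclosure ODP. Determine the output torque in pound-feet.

P_in = V·I·cosφ = 230 × 26.2 × 0.899 = 5417 W
P_out = η·P_in = 0.773 × 5417 = 4187 W
n_s = 120×60/4 = 1800 rpm; n = 1800×(1−0.042) = 1724 rpm
ω = 2π×1724/60 = 180.5 rad/s
τ = P_out/ω = 4187/180.5 = 23.2 N·m
In lb·ft: 23.2/1.356 = 17.1 lb·ft

17.1 lb·ft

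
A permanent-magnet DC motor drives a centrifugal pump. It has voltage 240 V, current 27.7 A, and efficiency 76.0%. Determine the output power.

5.05 kW

P_in = V·I = 240 × 27.7 = 6648 W
P_out = η·P_in = 0.76 × 6648 = 5052 W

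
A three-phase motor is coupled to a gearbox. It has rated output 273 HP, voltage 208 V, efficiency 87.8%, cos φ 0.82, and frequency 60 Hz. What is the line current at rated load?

785 A

P_out = 273 × 746 = 203658 W
P_in = P_out / η = 203658 / 0.878 = 231957 W
I_L = P_in / (√3·V_L·cosφ) = 231957 / (1.732 × 208 × 0.82) = 785 A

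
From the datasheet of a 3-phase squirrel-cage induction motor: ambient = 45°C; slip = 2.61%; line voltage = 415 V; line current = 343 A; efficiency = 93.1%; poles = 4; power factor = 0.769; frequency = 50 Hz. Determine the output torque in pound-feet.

P_in = √3·V·I·cosφ = 1.732 × 415 × 343 × 0.769 = 189590 W
P_out = η·P_in = 0.931 × 189590 = 176508 W
n_s = 120×50/4 = 1500 rpm; n = 1500×(1−0.0261) = 1461 rpm
ω = 2π×1461/60 = 153 rad/s
τ = P_out/ω = 176508/153 = 1154 N·m
In lb·ft: 1154/1.356 = 851 lb·ft

851 lb·ft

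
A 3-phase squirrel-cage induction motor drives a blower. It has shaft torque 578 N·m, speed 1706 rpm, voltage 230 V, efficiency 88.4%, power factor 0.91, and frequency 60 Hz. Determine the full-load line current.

ω = 2π×1706/60 = 178.7 rad/s; P_out = τω = 578 × 178.7 = 103289 W
P_in = P_out / η = 103289 / 0.884 = 116843 W
I_L = P_in / (√3·V_L·cosφ) = 116843 / (1.732 × 230 × 0.91) = 322 A

322 A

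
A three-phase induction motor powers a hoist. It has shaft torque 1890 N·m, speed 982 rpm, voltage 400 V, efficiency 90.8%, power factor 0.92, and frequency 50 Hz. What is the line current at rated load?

336 A

ω = 2π×982/60 = 102.8 rad/s; P_out = τω = 1890 × 102.8 = 194292 W
P_in = P_out / η = 194292 / 0.908 = 213978 W
I_L = P_in / (√3·V_L·cosφ) = 213978 / (1.732 × 400 × 0.92) = 336 A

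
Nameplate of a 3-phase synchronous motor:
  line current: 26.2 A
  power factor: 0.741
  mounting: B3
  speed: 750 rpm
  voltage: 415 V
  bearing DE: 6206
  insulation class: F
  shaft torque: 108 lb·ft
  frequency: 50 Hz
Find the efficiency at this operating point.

τ = 108 lb·ft × 1.356 = 146.4 N·m
ω = 2π × 750/60 = 78.54 rad/s; P_out = τω = 146.4 × 78.54 = 11498 W
P_in = √3·V_L·I_L·cosφ = 1.732 × 415 × 26.2 × 0.741 = 13955 W
η = P_out / P_in = 11498 / 13955 = 0.824 = 82.4%

82.4 %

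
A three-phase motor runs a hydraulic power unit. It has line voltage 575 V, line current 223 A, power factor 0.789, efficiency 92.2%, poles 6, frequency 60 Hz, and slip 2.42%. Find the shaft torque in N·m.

P_in = √3·V·I·cosφ = 1.732 × 575 × 223 × 0.789 = 175226 W
P_out = η·P_in = 0.922 × 175226 = 161558 W
n_s = 120×60/6 = 1200 rpm; n = 1200×(1−0.0242) = 1171 rpm
ω = 2π×1171/60 = 122.6 rad/s
τ = P_out/ω = 161558/122.6 = 1320 N·m

1320 N·m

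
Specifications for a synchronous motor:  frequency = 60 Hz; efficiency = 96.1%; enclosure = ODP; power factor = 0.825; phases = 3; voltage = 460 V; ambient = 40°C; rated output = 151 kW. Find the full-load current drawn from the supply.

239 A

P_out = 151 kW = 151000 W
P_in = P_out / η = 151000 / 0.961 = 157128 W
I_L = P_in / (√3·V_L·cosφ) = 157128 / (1.732 × 460 × 0.825) = 239 A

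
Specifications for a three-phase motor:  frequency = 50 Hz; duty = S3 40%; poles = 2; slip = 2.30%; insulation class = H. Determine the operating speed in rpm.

2931 rpm

n_s = 120f/p = 120×50/2 = 3000 rpm
n = n_s(1 − s) = 3000 × (1 − 0.023) = 2931 rpm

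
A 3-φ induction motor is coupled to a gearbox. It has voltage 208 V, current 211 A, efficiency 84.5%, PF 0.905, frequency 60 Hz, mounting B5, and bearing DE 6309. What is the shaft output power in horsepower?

P_in = √3·V·I·cosφ = 1.732 × 208 × 211 × 0.905 = 68793 W
P_out = η·P_in = 0.845 × 68793 = 58130 W
= 58130/746 = 77.9 HP

77.9 HP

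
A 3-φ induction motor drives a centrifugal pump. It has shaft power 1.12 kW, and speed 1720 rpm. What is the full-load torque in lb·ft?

ω = 2π × 1720/60 = 180.1 rad/s
τ = P/ω = 1120/180.1 = 6.219 N·m
In lb·ft: 6.219/1.356 = 4.59 lb·ft

4.59 lb·ft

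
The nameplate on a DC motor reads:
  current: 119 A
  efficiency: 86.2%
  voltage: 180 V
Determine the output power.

18.5 kW

P_in = V·I = 180 × 119 = 21420 W
P_out = η·P_in = 0.862 × 21420 = 18464 W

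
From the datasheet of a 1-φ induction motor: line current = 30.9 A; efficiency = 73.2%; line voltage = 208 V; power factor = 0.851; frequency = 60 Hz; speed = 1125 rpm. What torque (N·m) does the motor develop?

P_in = V·I·cosφ = 208 × 30.9 × 0.851 = 5470 W
P_out = η·P_in = 0.732 × 5470 = 4004 W
n = 1125 rpm
ω = 2π×1125/60 = 117.8 rad/s
τ = P_out/ω = 4004/117.8 = 34 N·m

34 N·m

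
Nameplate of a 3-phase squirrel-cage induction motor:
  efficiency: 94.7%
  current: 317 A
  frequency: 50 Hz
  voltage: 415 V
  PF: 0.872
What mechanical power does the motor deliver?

188 kW

P_in = √3·V·I·cosφ = 1.732 × 415 × 317 × 0.872 = 198688 W
P_out = η·P_in = 0.947 × 198688 = 188158 W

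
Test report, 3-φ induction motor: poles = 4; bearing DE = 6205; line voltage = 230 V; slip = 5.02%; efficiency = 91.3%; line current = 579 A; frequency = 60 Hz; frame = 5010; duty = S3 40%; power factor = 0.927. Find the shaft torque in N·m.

1090 N·m

P_in = √3·V·I·cosφ = 1.732 × 230 × 579 × 0.927 = 213813 W
P_out = η·P_in = 0.913 × 213813 = 195211 W
n_s = 120×60/4 = 1800 rpm; n = 1800×(1−0.0502) = 1710 rpm
ω = 2π×1710/60 = 179.1 rad/s
τ = P_out/ω = 195211/179.1 = 1090 N·m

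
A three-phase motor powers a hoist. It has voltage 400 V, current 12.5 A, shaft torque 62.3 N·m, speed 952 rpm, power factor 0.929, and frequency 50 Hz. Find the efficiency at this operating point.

ω = 2π × 952/60 = 99.69 rad/s; P_out = τω = 62.3 × 99.69 = 6211 W
P_in = √3·V_L·I_L·cosφ = 1.732 × 400 × 12.5 × 0.929 = 8045 W
η = P_out / P_in = 6211 / 8045 = 0.772 = 77.2%

77.2 %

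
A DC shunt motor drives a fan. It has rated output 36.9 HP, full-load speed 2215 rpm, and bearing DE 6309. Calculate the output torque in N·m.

119 N·m

P_out = 36.9 × 746 = 27527 W
ω = 2π × 2215/60 = 232 rad/s
τ = P_out/ω = 27527/232 = 119 N·m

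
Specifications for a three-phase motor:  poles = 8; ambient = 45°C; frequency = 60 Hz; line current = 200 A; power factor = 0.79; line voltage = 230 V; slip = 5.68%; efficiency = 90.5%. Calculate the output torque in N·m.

P_in = √3·V·I·cosφ = 1.732 × 230 × 200 × 0.79 = 62941 W
P_out = η·P_in = 0.905 × 62941 = 56962 W
n_s = 120×60/8 = 900 rpm; n = 900×(1−0.0568) = 849 rpm
ω = 2π×849/60 = 88.91 rad/s
τ = P_out/ω = 56962/88.91 = 641 N·m

641 N·m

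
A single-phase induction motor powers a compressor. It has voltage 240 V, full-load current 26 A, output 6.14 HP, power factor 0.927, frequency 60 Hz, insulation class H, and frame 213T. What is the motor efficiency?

79.2 %

P_out = 6.14 × 746 = 4580 W
P_in = V·I·cosφ = 240 × 26 × 0.927 = 5784 W
η = P_out / P_in = 4580 / 5784 = 0.792 = 79.2%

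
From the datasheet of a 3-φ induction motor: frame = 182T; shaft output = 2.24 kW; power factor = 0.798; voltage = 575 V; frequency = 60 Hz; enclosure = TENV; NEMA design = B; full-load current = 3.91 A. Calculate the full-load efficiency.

72.1 %

P_out = 2.24 kW = 2240 W
P_in = √3·V_L·I_L·cosφ = 1.732 × 575 × 3.91 × 0.798 = 3107 W
η = P_out / P_in = 2240 / 3107 = 0.721 = 72.1%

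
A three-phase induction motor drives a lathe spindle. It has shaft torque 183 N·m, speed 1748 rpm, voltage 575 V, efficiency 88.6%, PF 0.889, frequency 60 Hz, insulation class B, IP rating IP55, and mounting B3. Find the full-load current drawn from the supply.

42.7 A

ω = 2π×1748/60 = 183.1 rad/s; P_out = τω = 183 × 183.1 = 33507 W
P_in = P_out / η = 33507 / 0.886 = 37818 W
I_L = P_in / (√3·V_L·cosφ) = 37818 / (1.732 × 575 × 0.889) = 42.7 A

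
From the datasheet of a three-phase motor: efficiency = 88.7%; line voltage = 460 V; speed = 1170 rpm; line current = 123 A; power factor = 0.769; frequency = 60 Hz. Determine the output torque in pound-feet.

402 lb·ft

P_in = √3·V·I·cosφ = 1.732 × 460 × 123 × 0.769 = 75359 W
P_out = η·P_in = 0.887 × 75359 = 66843 W
n = 1170 rpm
ω = 2π×1170/60 = 122.5 rad/s
τ = P_out/ω = 66843/122.5 = 545.7 N·m
In lb·ft: 545.7/1.356 = 402 lb·ft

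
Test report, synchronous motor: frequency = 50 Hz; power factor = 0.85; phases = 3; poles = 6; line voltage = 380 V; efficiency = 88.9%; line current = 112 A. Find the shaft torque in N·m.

532 N·m

P_in = √3·V·I·cosφ = 1.732 × 380 × 112 × 0.85 = 62657 W
P_out = η·P_in = 0.889 × 62657 = 55702 W
n = n_s = 120×50/6 = 1000 rpm (synchronous)
ω = 2π×1000/60 = 104.7 rad/s
τ = P_out/ω = 55702/104.7 = 532 N·m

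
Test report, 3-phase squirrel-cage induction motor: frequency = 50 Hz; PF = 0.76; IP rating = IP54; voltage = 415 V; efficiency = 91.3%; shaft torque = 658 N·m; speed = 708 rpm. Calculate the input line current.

97.8 A

ω = 2π×708/60 = 74.14 rad/s; P_out = τω = 658 × 74.14 = 48784 W
P_in = P_out / η = 48784 / 0.913 = 53433 W
I_L = P_in / (√3·V_L·cosφ) = 53433 / (1.732 × 415 × 0.76) = 97.8 A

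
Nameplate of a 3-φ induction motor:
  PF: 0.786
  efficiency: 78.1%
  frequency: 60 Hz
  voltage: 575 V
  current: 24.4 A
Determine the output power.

14.9 kW

P_in = √3·V·I·cosφ = 1.732 × 575 × 24.4 × 0.786 = 19100 W
P_out = η·P_in = 0.781 × 19100 = 14917 W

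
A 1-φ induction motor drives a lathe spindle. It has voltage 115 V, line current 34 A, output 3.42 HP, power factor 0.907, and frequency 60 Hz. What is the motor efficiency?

71.9 %

P_out = 3.42 × 746 = 2551 W
P_in = V·I·cosφ = 115 × 34 × 0.907 = 3546 W
η = P_out / P_in = 2551 / 3546 = 0.719 = 71.9%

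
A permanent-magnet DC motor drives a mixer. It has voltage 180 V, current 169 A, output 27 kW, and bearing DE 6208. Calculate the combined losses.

3420 W

P_in = V·I = 180×169 = 30420 W
P_out = 27000 W
Losses = P_in − P_out = 30420 − 27000 = 3420 W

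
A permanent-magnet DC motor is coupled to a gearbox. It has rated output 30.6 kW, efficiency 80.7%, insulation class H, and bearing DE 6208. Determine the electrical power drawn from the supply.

P_out = 30600 W
P_in = P_out/η = 30600/0.807 = 37918 W = 37.9 kW

37.9 kW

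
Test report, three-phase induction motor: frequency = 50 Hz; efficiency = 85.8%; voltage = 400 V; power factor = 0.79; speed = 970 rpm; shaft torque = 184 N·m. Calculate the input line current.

ω = 2π×970/60 = 101.6 rad/s; P_out = τω = 184 × 101.6 = 18694 W
P_in = P_out / η = 18694 / 0.858 = 21788 W
I_L = P_in / (√3·V_L·cosφ) = 21788 / (1.732 × 400 × 0.79) = 39.8 A

39.8 A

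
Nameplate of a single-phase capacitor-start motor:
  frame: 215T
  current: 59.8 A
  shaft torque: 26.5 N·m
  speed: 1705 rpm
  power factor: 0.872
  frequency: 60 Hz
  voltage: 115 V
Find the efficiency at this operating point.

ω = 2π × 1705/60 = 178.5 rad/s; P_out = τω = 26.5 × 178.5 = 4730 W
P_in = V·I·cosφ = 115 × 59.8 × 0.872 = 5997 W
η = P_out / P_in = 4730 / 5997 = 0.789 = 78.9%

78.9 %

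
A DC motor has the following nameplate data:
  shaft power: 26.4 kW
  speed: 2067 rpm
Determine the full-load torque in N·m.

ω = 2π × 2067/60 = 216.5 rad/s
τ = P/ω = 26400/216.5 = 122 N·m

122 N·m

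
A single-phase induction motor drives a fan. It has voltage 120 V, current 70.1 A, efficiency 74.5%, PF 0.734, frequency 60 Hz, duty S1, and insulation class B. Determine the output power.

4.6 kW

P_in = V·I·cosφ = 120 × 70.1 × 0.734 = 6174 W
P_out = η·P_in = 0.745 × 6174 = 4600 W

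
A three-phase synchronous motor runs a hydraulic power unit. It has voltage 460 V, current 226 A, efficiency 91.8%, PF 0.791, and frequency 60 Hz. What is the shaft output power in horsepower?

175 HP

P_in = √3·V·I·cosφ = 1.732 × 460 × 226 × 0.791 = 142426 W
P_out = η·P_in = 0.918 × 142426 = 130747 W
= 130747/746 = 175 HP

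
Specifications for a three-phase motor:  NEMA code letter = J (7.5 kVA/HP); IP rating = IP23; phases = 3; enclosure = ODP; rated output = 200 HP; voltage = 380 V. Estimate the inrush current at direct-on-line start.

S_LR = 7.5 × 200 = 1500 kVA
I_LR = S_LR/(√3·V_L) = 1500000/(1.732×380) = 2280 A

2280 A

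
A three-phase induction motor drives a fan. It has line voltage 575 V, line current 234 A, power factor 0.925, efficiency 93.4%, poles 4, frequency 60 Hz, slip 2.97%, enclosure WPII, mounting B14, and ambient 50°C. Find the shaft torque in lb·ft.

P_in = √3·V·I·cosφ = 1.732 × 575 × 234 × 0.925 = 215563 W
P_out = η·P_in = 0.934 × 215563 = 201336 W
n_s = 120×60/4 = 1800 rpm; n = 1800×(1−0.0297) = 1747 rpm
ω = 2π×1747/60 = 182.9 rad/s
τ = P_out/ω = 201336/182.9 = 1101 N·m
In lb·ft: 1101/1.356 = 812 lb·ft

812 lb·ft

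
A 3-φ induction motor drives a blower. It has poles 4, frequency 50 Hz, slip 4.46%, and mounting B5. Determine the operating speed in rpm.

n_s = 120f/p = 120×50/4 = 1500 rpm
n = n_s(1 − s) = 1500 × (1 − 0.0446) = 1433 rpm

1433 rpm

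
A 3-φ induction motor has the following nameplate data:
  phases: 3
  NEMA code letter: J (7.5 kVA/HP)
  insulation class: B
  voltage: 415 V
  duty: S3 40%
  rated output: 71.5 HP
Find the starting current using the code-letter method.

746 A

S_LR = 7.5 × 71.5 = 536.25 kVA
I_LR = S_LR/(√3·V_L) = 536250/(1.732×415) = 746 A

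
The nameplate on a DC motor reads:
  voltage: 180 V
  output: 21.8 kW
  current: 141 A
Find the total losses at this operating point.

P_in = V·I = 180×141 = 25380 W
P_out = 21800 W
Losses = P_in − P_out = 25380 − 21800 = 3580 W

3580 W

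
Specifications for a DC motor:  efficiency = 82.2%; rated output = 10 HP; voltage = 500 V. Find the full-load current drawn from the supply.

P_out = 10 × 746 = 7460 W
P_in = P_out / η = 7460 / 0.822 = 9075 W
I = P_in / V = 9075 / 500 = 18.2 A

18.2 A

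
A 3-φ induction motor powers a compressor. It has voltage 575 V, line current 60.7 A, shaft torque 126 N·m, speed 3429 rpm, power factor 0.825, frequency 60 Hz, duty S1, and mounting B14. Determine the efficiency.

ω = 2π × 3429/60 = 359.1 rad/s; P_out = τω = 126 × 359.1 = 45247 W
P_in = √3·V_L·I_L·cosφ = 1.732 × 575 × 60.7 × 0.825 = 49872 W
η = P_out / P_in = 45247 / 49872 = 0.907 = 90.7%

90.7 %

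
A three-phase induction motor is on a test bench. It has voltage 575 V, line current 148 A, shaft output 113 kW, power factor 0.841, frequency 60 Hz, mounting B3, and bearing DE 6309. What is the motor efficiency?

91.2 %

P_out = 113 kW = 113000 W
P_in = √3·V_L·I_L·cosφ = 1.732 × 575 × 148 × 0.841 = 123958 W
η = P_out / P_in = 113000 / 123958 = 0.912 = 91.2%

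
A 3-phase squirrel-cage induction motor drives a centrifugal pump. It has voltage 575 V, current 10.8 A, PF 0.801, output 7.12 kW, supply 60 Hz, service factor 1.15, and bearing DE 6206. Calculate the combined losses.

P_in = √3·V·I·cosφ = 1.732×575×10.8×0.801 = 8615 W
P_out = 7120 W
Losses = P_in − P_out = 8615 − 7120 = 1495 W

1.5 kW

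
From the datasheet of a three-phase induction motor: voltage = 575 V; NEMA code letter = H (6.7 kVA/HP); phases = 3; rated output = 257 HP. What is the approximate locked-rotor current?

1730 A

S_LR = 6.7 × 257 = 1721.9 kVA
I_LR = S_LR/(√3·V_L) = 1721900/(1.732×575) = 1730 A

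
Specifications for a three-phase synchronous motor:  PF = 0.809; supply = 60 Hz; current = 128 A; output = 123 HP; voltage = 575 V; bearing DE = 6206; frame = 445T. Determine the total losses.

11.4 kW

P_in = √3·V·I·cosφ = 1.732×575×128×0.809 = 103127 W
P_out = 123×746 = 91758 W
Losses = P_in − P_out = 103127 − 91758 = 11369 W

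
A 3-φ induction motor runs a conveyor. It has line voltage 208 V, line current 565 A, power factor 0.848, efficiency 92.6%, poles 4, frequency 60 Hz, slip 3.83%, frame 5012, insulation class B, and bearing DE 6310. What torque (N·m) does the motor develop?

P_in = √3·V·I·cosφ = 1.732 × 208 × 565 × 0.848 = 172606 W
P_out = η·P_in = 0.926 × 172606 = 159833 W
n_s = 120×60/4 = 1800 rpm; n = 1800×(1−0.0383) = 1731 rpm
ω = 2π×1731/60 = 181.3 rad/s
τ = P_out/ω = 159833/181.3 = 882 N·m

882 N·m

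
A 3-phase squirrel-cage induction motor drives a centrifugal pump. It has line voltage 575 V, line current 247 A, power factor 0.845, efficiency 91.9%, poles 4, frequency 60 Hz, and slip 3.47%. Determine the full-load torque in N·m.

P_in = √3·V·I·cosφ = 1.732 × 575 × 247 × 0.845 = 207859 W
P_out = η·P_in = 0.919 × 207859 = 191022 W
n_s = 120×60/4 = 1800 rpm; n = 1800×(1−0.0347) = 1738 rpm
ω = 2π×1738/60 = 182 rad/s
τ = P_out/ω = 191022/182 = 1050 N·m

1050 N·m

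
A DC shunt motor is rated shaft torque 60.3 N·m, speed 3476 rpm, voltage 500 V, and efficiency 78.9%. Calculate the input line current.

ω = 2π×3476/60 = 364 rad/s; P_out = τω = 60.3 × 364 = 21949 W
P_in = P_out / η = 21949 / 0.789 = 27819 W
I = P_in / V = 27819 / 500 = 55.6 A

55.6 A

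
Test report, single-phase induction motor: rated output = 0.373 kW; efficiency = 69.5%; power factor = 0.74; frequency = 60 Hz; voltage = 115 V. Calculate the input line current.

6.31 A

P_out = 0.373 kW = 373 W
P_in = P_out / η = 373 / 0.695 = 537 W
I = P_in / (V·cosφ) = 537 / (115 × 0.74) = 6.31 A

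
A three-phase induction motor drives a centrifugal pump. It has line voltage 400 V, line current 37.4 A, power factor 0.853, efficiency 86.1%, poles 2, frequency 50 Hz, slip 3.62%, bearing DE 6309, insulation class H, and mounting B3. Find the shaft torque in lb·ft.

P_in = √3·V·I·cosφ = 1.732 × 400 × 37.4 × 0.853 = 22102 W
P_out = η·P_in = 0.861 × 22102 = 19030 W
n_s = 120×50/2 = 3000 rpm; n = 3000×(1−0.0362) = 2891 rpm
ω = 2π×2891/60 = 302.7 rad/s
τ = P_out/ω = 19030/302.7 = 62.87 N·m
In lb·ft: 62.87/1.356 = 46.4 lb·ft

46.4 lb·ft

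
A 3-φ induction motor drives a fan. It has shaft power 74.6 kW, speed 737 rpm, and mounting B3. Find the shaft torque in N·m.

ω = 2π × 737/60 = 77.18 rad/s
τ = P/ω = 74600/77.18 = 967 N·m

967 N·m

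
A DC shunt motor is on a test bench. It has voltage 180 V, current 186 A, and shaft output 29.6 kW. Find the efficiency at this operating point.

P_out = 29.6 kW = 29600 W
P_in = V·I = 180 × 186 = 33480 W
η = P_out / P_in = 29600 / 33480 = 0.884 = 88.4%

88.4 %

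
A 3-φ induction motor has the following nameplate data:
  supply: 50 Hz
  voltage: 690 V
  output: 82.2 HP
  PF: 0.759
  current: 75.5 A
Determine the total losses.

P_in = √3·V·I·cosφ = 1.732×690×75.5×0.759 = 68483 W
P_out = 82.2×746 = 61321 W
Losses = P_in − P_out = 68483 − 61321 = 7162 W

7160 W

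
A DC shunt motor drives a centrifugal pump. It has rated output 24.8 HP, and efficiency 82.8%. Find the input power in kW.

P_out = 24.8 × 746 = 18501 W
P_in = P_out/η = 18501/0.828 = 22344 W = 22.3 kW

22.3 kW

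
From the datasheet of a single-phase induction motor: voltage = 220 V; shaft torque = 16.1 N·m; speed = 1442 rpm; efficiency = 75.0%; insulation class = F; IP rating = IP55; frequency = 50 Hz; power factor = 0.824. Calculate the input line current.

ω = 2π×1442/60 = 151 rad/s; P_out = τω = 16.1 × 151 = 2431 W
P_in = P_out / η = 2431 / 0.750 = 3241 W
I = P_in / (V·cosφ) = 3241 / (220 × 0.824) = 17.9 A

17.9 A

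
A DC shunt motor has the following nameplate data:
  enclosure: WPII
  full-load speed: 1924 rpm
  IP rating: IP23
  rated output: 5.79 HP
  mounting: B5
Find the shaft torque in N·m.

21.4 N·m

P_out = 5.79 × 746 = 4319 W
ω = 2π × 1924/60 = 201.5 rad/s
τ = P_out/ω = 4319/201.5 = 21.4 N·m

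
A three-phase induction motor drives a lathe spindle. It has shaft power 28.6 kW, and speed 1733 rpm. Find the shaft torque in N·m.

ω = 2π × 1733/60 = 181.5 rad/s
τ = P/ω = 28600/181.5 = 158 N·m

158 N·m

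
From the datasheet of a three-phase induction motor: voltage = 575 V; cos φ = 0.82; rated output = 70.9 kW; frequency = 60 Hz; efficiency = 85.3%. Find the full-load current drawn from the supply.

102 A

P_out = 70.9 kW = 70900 W
P_in = P_out / η = 70900 / 0.853 = 83118 W
I_L = P_in / (√3·V_L·cosφ) = 83118 / (1.732 × 575 × 0.82) = 102 A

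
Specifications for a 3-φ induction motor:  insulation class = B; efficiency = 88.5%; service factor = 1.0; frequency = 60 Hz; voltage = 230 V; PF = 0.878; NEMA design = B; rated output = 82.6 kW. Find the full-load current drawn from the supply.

P_out = 82.6 kW = 82600 W
P_in = P_out / η = 82600 / 0.885 = 93333 W
I_L = P_in / (√3·V_L·cosφ) = 93333 / (1.732 × 230 × 0.878) = 267 A

267 A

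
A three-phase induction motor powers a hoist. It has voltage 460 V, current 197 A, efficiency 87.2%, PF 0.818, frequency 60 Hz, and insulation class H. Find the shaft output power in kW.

P_in = √3·V·I·cosφ = 1.732 × 460 × 197 × 0.818 = 128388 W
P_out = η·P_in = 0.872 × 128388 = 111954 W

112 kW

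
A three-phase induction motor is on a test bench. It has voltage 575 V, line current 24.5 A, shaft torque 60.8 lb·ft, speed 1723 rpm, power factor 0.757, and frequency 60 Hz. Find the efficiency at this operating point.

τ = 60.8 lb·ft × 1.356 = 82.44 N·m
ω = 2π × 1723/60 = 180.4 rad/s; P_out = τω = 82.44 × 180.4 = 14872 W
P_in = √3·V_L·I_L·cosφ = 1.732 × 575 × 24.5 × 0.757 = 18470 W
η = P_out / P_in = 14872 / 18470 = 0.805 = 80.5%

80.5 %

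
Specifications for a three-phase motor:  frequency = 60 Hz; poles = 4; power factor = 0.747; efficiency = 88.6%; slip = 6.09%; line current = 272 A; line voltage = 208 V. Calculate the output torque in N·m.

366 N·m

P_in = √3·V·I·cosφ = 1.732 × 208 × 272 × 0.747 = 73198 W
P_out = η·P_in = 0.886 × 73198 = 64853 W
n_s = 120×60/4 = 1800 rpm; n = 1800×(1−0.0609) = 1690 rpm
ω = 2π×1690/60 = 177 rad/s
τ = P_out/ω = 64853/177 = 366 N·m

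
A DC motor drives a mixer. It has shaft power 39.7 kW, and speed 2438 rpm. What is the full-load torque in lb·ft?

ω = 2π × 2438/60 = 255.3 rad/s
τ = P/ω = 39700/255.3 = 155.5 N·m
In lb·ft: 155.5/1.356 = 115 lb·ft

115 lb·ft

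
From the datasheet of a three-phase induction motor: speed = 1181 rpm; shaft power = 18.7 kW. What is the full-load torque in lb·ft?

112 lb·ft

ω = 2π × 1181/60 = 123.7 rad/s
τ = P/ω = 18700/123.7 = 151.2 N·m
In lb·ft: 151.2/1.356 = 112 lb·ft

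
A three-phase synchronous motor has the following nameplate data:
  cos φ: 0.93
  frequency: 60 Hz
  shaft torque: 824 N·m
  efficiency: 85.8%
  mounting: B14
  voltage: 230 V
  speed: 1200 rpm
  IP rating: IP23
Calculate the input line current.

ω = 2π×1200/60 = 125.7 rad/s; P_out = τω = 824 × 125.7 = 103577 W
P_in = P_out / η = 103577 / 0.858 = 120719 W
I_L = P_in / (√3·V_L·cosφ) = 120719 / (1.732 × 230 × 0.93) = 326 A

326 A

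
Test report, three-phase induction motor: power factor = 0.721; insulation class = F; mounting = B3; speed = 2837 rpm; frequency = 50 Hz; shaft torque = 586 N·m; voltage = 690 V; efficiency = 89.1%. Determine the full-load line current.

227 A

ω = 2π×2837/60 = 297.1 rad/s; P_out = τω = 586 × 297.1 = 174101 W
P_in = P_out / η = 174101 / 0.891 = 195400 W
I_L = P_in / (√3·V_L·cosφ) = 195400 / (1.732 × 690 × 0.721) = 227 A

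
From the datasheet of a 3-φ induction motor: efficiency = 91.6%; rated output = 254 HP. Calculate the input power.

P_out = 254 × 746 = 189484 W
P_in = P_out/η = 189484/0.916 = 206860 W = 207 kW

207 kW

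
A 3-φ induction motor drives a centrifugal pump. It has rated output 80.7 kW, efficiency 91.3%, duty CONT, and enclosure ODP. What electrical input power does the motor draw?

P_out = 80700 W
P_in = P_out/η = 80700/0.913 = 88390 W = 88.4 kW

88.4 kW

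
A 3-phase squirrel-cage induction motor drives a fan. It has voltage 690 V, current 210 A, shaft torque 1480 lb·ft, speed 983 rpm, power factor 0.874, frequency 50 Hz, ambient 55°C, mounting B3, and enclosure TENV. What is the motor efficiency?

τ = 1480 lb·ft × 1.356 = 2007 N·m
ω = 2π × 983/60 = 102.9 rad/s; P_out = τω = 2007 × 102.9 = 206520 W
P_in = √3·V_L·I_L·cosφ = 1.732 × 690 × 210 × 0.874 = 219345 W
η = P_out / P_in = 206520 / 219345 = 0.942 = 94.2%

94.2 %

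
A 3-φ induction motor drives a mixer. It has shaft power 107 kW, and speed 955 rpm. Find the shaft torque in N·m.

1070 N·m

ω = 2π × 955/60 = 100 rad/s
τ = P/ω = 107000/100 = 1070 N·m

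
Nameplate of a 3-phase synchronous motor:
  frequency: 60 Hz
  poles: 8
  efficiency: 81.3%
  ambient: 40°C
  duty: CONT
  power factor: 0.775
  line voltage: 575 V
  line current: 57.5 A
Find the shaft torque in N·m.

383 N·m

P_in = √3·V·I·cosφ = 1.732 × 575 × 57.5 × 0.775 = 44380 W
P_out = η·P_in = 0.813 × 44380 = 36081 W
n = n_s = 120×60/8 = 900 rpm (synchronous)
ω = 2π×900/60 = 94.25 rad/s
τ = P_out/ω = 36081/94.25 = 383 N·m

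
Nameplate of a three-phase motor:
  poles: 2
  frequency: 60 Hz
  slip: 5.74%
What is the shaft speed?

n_s = 120f/p = 120×60/2 = 3600 rpm
n = n_s(1 − s) = 3600 × (1 − 0.0574) = 3393 rpm

3393 rpm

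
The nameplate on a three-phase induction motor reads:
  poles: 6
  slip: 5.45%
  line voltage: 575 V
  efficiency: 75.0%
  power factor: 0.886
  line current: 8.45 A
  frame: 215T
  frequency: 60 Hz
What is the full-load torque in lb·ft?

P_in = √3·V·I·cosφ = 1.732 × 575 × 8.45 × 0.886 = 7456 W
P_out = η·P_in = 0.75 × 7456 = 5592 W
n_s = 120×60/6 = 1200 rpm; n = 1200×(1−0.0545) = 1135 rpm
ω = 2π×1135/60 = 118.9 rad/s
τ = P_out/ω = 5592/118.9 = 47.03 N·m
In lb·ft: 47.03/1.356 = 34.7 lb·ft

34.7 lb·ft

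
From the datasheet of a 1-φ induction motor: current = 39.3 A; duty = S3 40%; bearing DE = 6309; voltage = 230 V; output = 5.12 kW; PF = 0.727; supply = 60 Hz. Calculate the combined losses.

1450 W

P_in = V·I·cosφ = 230×39.3×0.727 = 6571 W
P_out = 5120 W
Losses = P_in − P_out = 6571 − 5120 = 1451 W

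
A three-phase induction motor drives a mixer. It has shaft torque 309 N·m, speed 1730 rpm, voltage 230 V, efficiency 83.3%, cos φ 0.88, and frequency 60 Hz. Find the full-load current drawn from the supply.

192 A

ω = 2π×1730/60 = 181.2 rad/s; P_out = τω = 309 × 181.2 = 55991 W
P_in = P_out / η = 55991 / 0.833 = 67216 W
I_L = P_in / (√3·V_L·cosφ) = 67216 / (1.732 × 230 × 0.88) = 192 A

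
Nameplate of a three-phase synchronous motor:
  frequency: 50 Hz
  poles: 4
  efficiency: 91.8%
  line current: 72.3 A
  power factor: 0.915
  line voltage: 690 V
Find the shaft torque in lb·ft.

341 lb·ft

P_in = √3·V·I·cosφ = 1.732 × 690 × 72.3 × 0.915 = 79060 W
P_out = η·P_in = 0.918 × 79060 = 72577 W
n = n_s = 120×50/4 = 1500 rpm (synchronous)
ω = 2π×1500/60 = 157.1 rad/s
τ = P_out/ω = 72577/157.1 = 462 N·m
In lb·ft: 462/1.356 = 341 lb·ft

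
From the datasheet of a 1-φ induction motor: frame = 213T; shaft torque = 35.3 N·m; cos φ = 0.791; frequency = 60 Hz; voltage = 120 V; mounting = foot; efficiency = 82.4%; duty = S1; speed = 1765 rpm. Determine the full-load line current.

83.4 A

ω = 2π×1765/60 = 184.8 rad/s; P_out = τω = 35.3 × 184.8 = 6523 W
P_in = P_out / η = 6523 / 0.824 = 7916 W
I = P_in / (V·cosφ) = 7916 / (120 × 0.791) = 83.4 A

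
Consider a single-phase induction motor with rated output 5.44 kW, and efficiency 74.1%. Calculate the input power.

P_out = 5440 W
P_in = P_out/η = 5440/0.741 = 7341 W = 7.34 kW

7.34 kW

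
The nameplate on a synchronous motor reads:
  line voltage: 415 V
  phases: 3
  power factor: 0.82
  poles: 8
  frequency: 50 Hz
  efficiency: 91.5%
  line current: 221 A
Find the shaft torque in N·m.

1520 N·m

P_in = √3·V·I·cosφ = 1.732 × 415 × 221 × 0.82 = 130257 W
P_out = η·P_in = 0.915 × 130257 = 119185 W
n = n_s = 120×50/8 = 750 rpm (synchronous)
ω = 2π×750/60 = 78.54 rad/s
τ = P_out/ω = 119185/78.54 = 1520 N·m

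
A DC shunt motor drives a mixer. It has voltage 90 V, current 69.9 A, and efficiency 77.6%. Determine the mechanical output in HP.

P_in = V·I = 90 × 69.9 = 6291 W
P_out = η·P_in = 0.776 × 6291 = 4882 W
= 4882/746 = 6.54 HP

6.54 HP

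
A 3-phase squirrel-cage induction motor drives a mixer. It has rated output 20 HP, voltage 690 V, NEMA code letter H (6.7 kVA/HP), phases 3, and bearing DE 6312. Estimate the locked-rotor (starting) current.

S_LR = 6.7 × 20 = 134 kVA
I_LR = S_LR/(√3·V_L) = 134000/(1.732×690) = 112 A

112 A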